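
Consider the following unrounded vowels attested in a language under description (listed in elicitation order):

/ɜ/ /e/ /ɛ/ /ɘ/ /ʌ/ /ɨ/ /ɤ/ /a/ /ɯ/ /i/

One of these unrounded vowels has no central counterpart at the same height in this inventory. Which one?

High: /i/ ~ /ɨ/ ~ /ɯ/
High-mid: /e/ ~ /ɘ/ ~ /ɤ/
Low-mid: /ɛ/ ~ /ɜ/ ~ /ʌ/
Low: only /a/ (front); no central partner.
So /a/ is the unpaired segment.

/a/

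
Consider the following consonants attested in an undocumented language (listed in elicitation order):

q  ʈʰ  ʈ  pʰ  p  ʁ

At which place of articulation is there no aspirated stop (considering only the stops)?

uvular

place of articulation  plain     aspirated
bilabial          p         pʰ      
retroflex         ʈ         ʈʰ      
uvular            q         —       
Every place of articulation has an aspirated member except uvular, where /qʰ/ would be expected.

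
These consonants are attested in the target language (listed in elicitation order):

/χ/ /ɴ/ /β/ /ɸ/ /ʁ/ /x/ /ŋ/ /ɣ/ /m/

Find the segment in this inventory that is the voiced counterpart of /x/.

/x/ is a voiceless velar fricative.
The voiced counterpart is a voiced velar fricative — in this inventory, /ɣ/.

/ɣ/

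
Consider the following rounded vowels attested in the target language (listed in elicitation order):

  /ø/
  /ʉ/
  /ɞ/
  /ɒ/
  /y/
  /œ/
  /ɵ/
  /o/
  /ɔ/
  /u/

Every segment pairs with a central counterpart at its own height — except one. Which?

/ɒ/

High: /y/ ~ /ʉ/ ~ /u/
High-mid: /ø/ ~ /ɵ/ ~ /o/
Low-mid: /œ/ ~ /ɞ/ ~ /ɔ/
Low: only /ɒ/ (back); no central partner.
So /ɒ/ is the unpaired segment.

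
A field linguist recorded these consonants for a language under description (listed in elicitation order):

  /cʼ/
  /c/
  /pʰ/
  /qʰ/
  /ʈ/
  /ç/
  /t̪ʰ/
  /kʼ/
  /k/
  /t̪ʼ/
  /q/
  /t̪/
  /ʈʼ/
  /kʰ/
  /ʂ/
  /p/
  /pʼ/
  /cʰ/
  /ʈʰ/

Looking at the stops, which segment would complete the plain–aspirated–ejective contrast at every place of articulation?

/qʼ/

place of articulation  plain     aspirated  ejective
bilabial          p         pʰ        pʼ      
dental            t̪        t̪ʰ       t̪ʼ     
retroflex         ʈ         ʈʰ        ʈʼ      
palatal           c         cʰ        cʼ      
velar             k         kʰ        kʼ      
uvular            q         qʰ        —       
The uvular row has no ejective member, so the gap is the ejective uvular stop /qʼ/.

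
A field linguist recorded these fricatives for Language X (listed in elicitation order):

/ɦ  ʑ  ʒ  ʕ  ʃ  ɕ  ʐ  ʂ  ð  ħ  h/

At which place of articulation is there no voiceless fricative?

dental

place of articulation  voiceless  voiced  
dental            —         ð       
postalveolar      ʃ         ʒ       
retroflex         ʂ         ʐ       
alveolo-palatal   ɕ         ʑ       
pharyngeal        ħ         ʕ       
glottal           h         ɦ       
Every place of articulation has a voiceless member except dental, where /θ/ would be expected.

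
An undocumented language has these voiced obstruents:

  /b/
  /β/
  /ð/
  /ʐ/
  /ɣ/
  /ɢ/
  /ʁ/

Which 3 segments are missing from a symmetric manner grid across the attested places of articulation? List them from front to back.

/d̪/, /ɖ/, /ɡ/

place of articulation  stop      fricative
bilabial          b         β       
dental            —         ð       
retroflex         —         ʐ       
velar             —         ɣ       
uvular            ɢ         ʁ       
Gaps, from front to back: dental lacks stop (/d̪/); retroflex lacks stop (/ɖ/); velar lacks stop (/ɡ/).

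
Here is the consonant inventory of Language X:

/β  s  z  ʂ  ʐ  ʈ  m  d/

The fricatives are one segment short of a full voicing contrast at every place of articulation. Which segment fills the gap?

bilabial: voiceless —, voiced /β/.
alveolar: voiceless /s/, voiced /z/.
retroflex: voiceless /ʂ/, voiced /ʐ/.
The bilabial row has no voiceless member, so the gap is the voiceless bilabial fricative /ɸ/.

/ɸ/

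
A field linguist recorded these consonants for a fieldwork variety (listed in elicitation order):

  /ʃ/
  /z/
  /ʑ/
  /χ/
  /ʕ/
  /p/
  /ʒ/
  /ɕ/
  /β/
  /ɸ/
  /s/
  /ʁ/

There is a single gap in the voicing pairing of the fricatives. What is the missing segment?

bilabial: voiceless /ɸ/, voiced /β/.
alveolar: voiceless /s/, voiced /z/.
postalveolar: voiceless /ʃ/, voiced /ʒ/.
alveolo-palatal: voiceless /ɕ/, voiced /ʑ/.
uvular: voiceless /χ/, voiced /ʁ/.
pharyngeal: voiceless —, voiced /ʕ/.
The pharyngeal row has no voiceless member, so the gap is the voiceless pharyngeal fricative /ħ/.

/ħ/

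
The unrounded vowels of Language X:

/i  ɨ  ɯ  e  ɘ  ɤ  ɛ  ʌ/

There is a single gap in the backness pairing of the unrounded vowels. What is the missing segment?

/ɜ/

height            front     central   back    
high              i         ɨ         ɯ       
high-mid          e         ɘ         ɤ       
low-mid           ɛ         —         ʌ       
The low-mid row has no central member, so the gap is the low-mid central unrounded vowel /ɜ/.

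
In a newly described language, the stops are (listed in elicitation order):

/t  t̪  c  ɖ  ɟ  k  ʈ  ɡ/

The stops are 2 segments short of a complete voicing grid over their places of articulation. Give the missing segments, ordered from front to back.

Voiceless: /t̪/ (dental), /t/ (alveolar), /ʈ/ (retroflex), /c/ (palatal), /k/ (velar).
Voiced: /ɖ/ (retroflex), /ɟ/ (palatal), /ɡ/ (velar).
Gaps, from front to back: dental lacks voiced (/d̪/); alveolar lacks voiced (/d/).

/d̪/, /d/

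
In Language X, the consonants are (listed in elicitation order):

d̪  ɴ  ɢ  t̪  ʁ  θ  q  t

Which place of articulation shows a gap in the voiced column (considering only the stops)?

alveolar

dental: voiceless /t̪/, voiced /d̪/.
alveolar: voiceless /t/, voiced —.
uvular: voiceless /q/, voiced /ɢ/.
Every place of articulation has a voiced member except alveolar, where /d/ would be expected.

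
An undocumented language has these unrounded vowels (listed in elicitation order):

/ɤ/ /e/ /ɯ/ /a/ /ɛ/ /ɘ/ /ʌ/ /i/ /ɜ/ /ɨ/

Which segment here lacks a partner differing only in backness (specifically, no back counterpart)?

/a/

High: /i/ ~ /ɨ/ ~ /ɯ/
High-mid: /e/ ~ /ɘ/ ~ /ɤ/
Low-mid: /ɛ/ ~ /ɜ/ ~ /ʌ/
Low: only /a/ (front); no back partner.
So /a/ is the unpaired segment.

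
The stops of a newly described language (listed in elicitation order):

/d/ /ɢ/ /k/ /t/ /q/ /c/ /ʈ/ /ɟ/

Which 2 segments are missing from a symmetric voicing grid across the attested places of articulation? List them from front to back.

/ɖ/, /ɡ/

alveolar: voiceless /t/, voiced /d/.
retroflex: voiceless /ʈ/, voiced —.
palatal: voiceless /c/, voiced /ɟ/.
velar: voiceless /k/, voiced —.
uvular: voiceless /q/, voiced /ɢ/.
Gaps, from front to back: retroflex lacks voiced (/ɖ/); velar lacks voiced (/ɡ/).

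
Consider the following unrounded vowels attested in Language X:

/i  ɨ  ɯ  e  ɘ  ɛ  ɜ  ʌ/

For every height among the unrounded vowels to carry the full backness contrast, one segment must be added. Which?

high: front /i/, central /ɨ/, back /ɯ/.
high-mid: front /e/, central /ɘ/, back —.
low-mid: front /ɛ/, central /ɜ/, back /ʌ/.
The high-mid row has no back member, so the gap is the high-mid back unrounded vowel /ɤ/.

/ɤ/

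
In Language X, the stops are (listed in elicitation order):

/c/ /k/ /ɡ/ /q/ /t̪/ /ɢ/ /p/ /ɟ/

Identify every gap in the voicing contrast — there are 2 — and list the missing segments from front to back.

place of articulation  voiceless  voiced  
bilabial          p         —       
dental            t̪        —       
palatal           c         ɟ       
velar             k         ɡ       
uvular            q         ɢ       
Gaps, from front to back: bilabial lacks voiced (/b/); dental lacks voiced (/d̪/).

/b/, /d̪/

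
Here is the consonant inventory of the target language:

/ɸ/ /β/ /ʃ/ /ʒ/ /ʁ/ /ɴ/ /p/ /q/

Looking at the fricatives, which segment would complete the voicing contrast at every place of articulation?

/χ/

bilabial: voiceless /ɸ/, voiced /β/.
postalveolar: voiceless /ʃ/, voiced /ʒ/.
uvular: voiceless —, voiced /ʁ/.
The uvular row has no voiceless member, so the gap is the voiceless uvular fricative /χ/.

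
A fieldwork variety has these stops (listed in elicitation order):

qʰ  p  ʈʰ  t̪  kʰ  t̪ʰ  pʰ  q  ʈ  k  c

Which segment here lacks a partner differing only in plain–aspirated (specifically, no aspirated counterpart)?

/c/

Bilabial: /p/ ~ /pʰ/
Dental: /t̪/ ~ /t̪ʰ/
Retroflex: /ʈ/ ~ /ʈʰ/
Velar: /k/ ~ /kʰ/
Uvular: /q/ ~ /qʰ/
Palatal: only /c/ (plain); no aspirated partner.
So /c/ is the unpaired segment.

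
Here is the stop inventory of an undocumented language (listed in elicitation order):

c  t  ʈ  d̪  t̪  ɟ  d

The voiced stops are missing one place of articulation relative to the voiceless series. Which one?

place of articulation  voiceless  voiced  
dental            t̪        d̪      
alveolar          t         d       
retroflex         ʈ         —       
palatal           c         ɟ       
Every place of articulation has a voiced member except retroflex, where /ɖ/ would be expected.

retroflex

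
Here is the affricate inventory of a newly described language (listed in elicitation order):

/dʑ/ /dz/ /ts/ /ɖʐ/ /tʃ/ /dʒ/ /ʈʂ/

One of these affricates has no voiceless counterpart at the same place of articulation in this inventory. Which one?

/dʑ/

Alveolar: /ts/ ~ /dz/
Postalveolar: /tʃ/ ~ /dʒ/
Retroflex: /ʈʂ/ ~ /ɖʐ/
Alveolo-palatal: only /dʑ/ (voiced); no voiceless partner.
So /dʑ/ is the unpaired segment.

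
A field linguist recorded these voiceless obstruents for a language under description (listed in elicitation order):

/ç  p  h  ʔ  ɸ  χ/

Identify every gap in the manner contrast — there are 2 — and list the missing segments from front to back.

Stop: /p/ (bilabial), /ʔ/ (glottal).
Fricative: /ɸ/ (bilabial), /ç/ (palatal), /χ/ (uvular), /h/ (glottal).
Gaps, from front to back: palatal lacks stop (/c/); uvular lacks stop (/q/).

/c/, /q/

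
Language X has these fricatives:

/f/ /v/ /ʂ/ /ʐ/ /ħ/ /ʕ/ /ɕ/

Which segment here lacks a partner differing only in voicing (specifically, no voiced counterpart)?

Labiodental: /f/ ~ /v/
Retroflex: /ʂ/ ~ /ʐ/
Pharyngeal: /ħ/ ~ /ʕ/
Alveolo-palatal: only /ɕ/ (voiceless); no voiced partner.
So /ɕ/ is the unpaired segment.

/ɕ/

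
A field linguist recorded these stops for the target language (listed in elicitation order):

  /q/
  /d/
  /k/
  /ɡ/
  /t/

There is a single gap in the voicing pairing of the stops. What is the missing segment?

alveolar: voiceless /t/, voiced /d/.
velar: voiceless /k/, voiced /ɡ/.
uvular: voiceless /q/, voiced —.
The uvular row has no voiced member, so the gap is the voiced uvular stop /ɢ/.

/ɢ/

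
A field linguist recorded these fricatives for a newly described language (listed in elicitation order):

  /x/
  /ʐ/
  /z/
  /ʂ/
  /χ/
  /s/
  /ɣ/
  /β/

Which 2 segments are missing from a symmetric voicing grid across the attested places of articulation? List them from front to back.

bilabial: voiceless —, voiced /β/.
alveolar: voiceless /s/, voiced /z/.
retroflex: voiceless /ʂ/, voiced /ʐ/.
velar: voiceless /x/, voiced /ɣ/.
uvular: voiceless /χ/, voiced —.
Gaps, from front to back: bilabial lacks voiceless (/ɸ/); uvular lacks voiced (/ʁ/).

/ɸ/, /ʁ/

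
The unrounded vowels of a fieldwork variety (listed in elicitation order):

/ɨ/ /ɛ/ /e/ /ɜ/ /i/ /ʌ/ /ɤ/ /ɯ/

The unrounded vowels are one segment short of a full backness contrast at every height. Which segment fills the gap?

/ɘ/

high: front /i/, central /ɨ/, back /ɯ/.
high-mid: front /e/, central —, back /ɤ/.
low-mid: front /ɛ/, central /ɜ/, back /ʌ/.
The high-mid row has no central member, so the gap is the high-mid central unrounded vowel /ɘ/.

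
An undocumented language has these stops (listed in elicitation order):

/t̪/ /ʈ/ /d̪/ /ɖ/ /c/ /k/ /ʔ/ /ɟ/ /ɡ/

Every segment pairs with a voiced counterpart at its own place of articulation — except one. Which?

/ʔ/

Dental: /t̪/ ~ /d̪/
Retroflex: /ʈ/ ~ /ɖ/
Palatal: /c/ ~ /ɟ/
Velar: /k/ ~ /ɡ/
Glottal: only /ʔ/ (voiceless); no voiced partner.
So /ʔ/ is the unpaired segment.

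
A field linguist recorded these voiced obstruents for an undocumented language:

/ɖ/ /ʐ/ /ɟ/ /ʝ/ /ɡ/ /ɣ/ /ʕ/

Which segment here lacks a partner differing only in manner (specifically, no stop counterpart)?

/ʕ/

Retroflex: /ɖ/ ~ /ʐ/
Palatal: /ɟ/ ~ /ʝ/
Velar: /ɡ/ ~ /ɣ/
Pharyngeal: only /ʕ/ (fricative); no stop partner.
So /ʕ/ is the unpaired segment.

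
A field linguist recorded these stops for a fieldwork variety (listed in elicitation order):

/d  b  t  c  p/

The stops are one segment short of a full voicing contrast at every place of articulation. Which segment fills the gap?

/ɟ/

Voiceless: /p/ (bilabial), /t/ (alveolar), /c/ (palatal).
Voiced: /b/ (bilabial), /d/ (alveolar).
The palatal row has no voiced member, so the gap is the voiced palatal stop /ɟ/.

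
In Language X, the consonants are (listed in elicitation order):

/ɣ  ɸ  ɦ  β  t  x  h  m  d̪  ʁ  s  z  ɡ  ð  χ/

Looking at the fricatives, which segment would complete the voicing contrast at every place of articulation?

/θ/

Voiceless: /ɸ/ (bilabial), /s/ (alveolar), /x/ (velar), /χ/ (uvular), /h/ (glottal).
Voiced: /β/ (bilabial), /ð/ (dental), /z/ (alveolar), /ɣ/ (velar), /ʁ/ (uvular), /ɦ/ (glottal).
The dental row has no voiceless member, so the gap is the voiceless dental fricative /θ/.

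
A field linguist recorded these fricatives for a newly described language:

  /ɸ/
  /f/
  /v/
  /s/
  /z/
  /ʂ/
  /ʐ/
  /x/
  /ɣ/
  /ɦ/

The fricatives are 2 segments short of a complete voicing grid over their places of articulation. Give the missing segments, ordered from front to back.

place of articulation  voiceless  voiced  
bilabial          ɸ         —       
labiodental       f         v       
alveolar          s         z       
retroflex         ʂ         ʐ       
velar             x         ɣ       
glottal           —         ɦ       
Gaps, from front to back: bilabial lacks voiced (/β/); glottal lacks voiceless (/h/).

/β/, /h/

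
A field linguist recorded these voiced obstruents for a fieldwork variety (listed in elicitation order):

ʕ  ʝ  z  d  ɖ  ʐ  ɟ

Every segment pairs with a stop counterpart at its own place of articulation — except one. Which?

Alveolar: /d/ ~ /z/
Retroflex: /ɖ/ ~ /ʐ/
Palatal: /ɟ/ ~ /ʝ/
Pharyngeal: only /ʕ/ (fricative); no stop partner.
So /ʕ/ is the unpaired segment.

/ʕ/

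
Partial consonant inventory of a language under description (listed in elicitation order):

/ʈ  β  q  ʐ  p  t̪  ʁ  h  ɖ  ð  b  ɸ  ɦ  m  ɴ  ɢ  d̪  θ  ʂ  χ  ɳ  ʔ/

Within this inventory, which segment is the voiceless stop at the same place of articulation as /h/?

/h/ is a voiceless glottal fricative.
The voiceless stop at the same place is a voiceless glottal stop — in this inventory, /ʔ/.

/ʔ/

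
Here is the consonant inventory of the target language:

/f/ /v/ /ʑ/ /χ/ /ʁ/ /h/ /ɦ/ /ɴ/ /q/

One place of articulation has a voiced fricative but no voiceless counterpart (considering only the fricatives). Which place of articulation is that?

alveolo-palatal

place of articulation  voiceless  voiced  
labiodental       f         v       
alveolo-palatal   —         ʑ       
uvular            χ         ʁ       
glottal           h         ɦ       
Every place of articulation has a voiceless member except alveolo-palatal, where /ɕ/ would be expected.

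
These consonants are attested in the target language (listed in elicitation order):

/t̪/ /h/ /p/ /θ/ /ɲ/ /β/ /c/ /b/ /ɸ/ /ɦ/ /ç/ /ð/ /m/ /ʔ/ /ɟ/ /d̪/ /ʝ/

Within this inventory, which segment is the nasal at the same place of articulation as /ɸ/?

/ɸ/ is a voiceless bilabial fricative.
The nasal at the same place is a bilabial nasal — in this inventory, /m/.

/m/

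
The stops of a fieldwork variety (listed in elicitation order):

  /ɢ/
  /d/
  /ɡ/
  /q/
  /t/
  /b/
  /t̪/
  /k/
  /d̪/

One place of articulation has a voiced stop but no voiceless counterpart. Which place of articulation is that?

bilabial

Voiceless: /t̪/ (dental), /t/ (alveolar), /k/ (velar), /q/ (uvular).
Voiced: /b/ (bilabial), /d̪/ (dental), /d/ (alveolar), /ɡ/ (velar), /ɢ/ (uvular).
Every place of articulation has a voiceless member except bilabial, where /p/ would be expected.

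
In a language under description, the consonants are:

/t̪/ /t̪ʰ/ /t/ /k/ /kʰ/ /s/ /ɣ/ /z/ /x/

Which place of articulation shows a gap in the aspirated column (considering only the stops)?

place of articulation  plain     aspirated
dental            t̪        t̪ʰ     
alveolar          t         —       
velar             k         kʰ      
Every place of articulation has an aspirated member except alveolar, where /tʰ/ would be expected.

alveolar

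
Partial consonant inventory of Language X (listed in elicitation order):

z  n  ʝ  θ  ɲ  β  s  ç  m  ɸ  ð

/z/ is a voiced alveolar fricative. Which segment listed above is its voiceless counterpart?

The voiceless counterpart is a voiceless alveolar fricative — in this inventory, /s/.

/s/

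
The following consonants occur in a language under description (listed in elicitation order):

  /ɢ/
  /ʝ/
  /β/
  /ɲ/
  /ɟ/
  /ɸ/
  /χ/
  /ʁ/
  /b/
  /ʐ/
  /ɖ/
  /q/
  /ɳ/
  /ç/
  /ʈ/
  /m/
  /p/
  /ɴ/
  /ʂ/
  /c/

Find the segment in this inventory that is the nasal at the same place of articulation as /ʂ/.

/ʂ/ is a voiceless retroflex fricative.
The nasal at the same place is a retroflex nasal — in this inventory, /ɳ/.

/ɳ/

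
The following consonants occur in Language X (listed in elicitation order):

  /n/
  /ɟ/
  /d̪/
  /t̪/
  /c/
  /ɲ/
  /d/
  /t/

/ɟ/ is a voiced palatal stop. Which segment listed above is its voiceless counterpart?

The voiceless counterpart is a voiceless palatal stop — in this inventory, /c/.

/c/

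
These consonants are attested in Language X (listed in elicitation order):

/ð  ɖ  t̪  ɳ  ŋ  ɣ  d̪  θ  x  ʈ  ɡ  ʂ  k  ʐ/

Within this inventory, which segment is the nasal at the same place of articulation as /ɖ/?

/ɳ/

/ɖ/ is a voiced retroflex stop.
The nasal at the same place is a retroflex nasal — in this inventory, /ɳ/.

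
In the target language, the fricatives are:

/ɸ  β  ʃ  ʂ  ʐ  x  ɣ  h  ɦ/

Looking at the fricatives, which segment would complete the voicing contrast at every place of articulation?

bilabial: voiceless /ɸ/, voiced /β/.
postalveolar: voiceless /ʃ/, voiced —.
retroflex: voiceless /ʂ/, voiced /ʐ/.
velar: voiceless /x/, voiced /ɣ/.
glottal: voiceless /h/, voiced /ɦ/.
The postalveolar row has no voiced member, so the gap is the voiced postalveolar fricative /ʒ/.

/ʒ/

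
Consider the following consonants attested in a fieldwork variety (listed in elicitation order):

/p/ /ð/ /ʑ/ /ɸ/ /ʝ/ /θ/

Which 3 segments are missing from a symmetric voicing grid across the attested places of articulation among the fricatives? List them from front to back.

/β/, /ɕ/, /ç/

Voiceless: /ɸ/ (bilabial), /θ/ (dental).
Voiced: /ð/ (dental), /ʑ/ (alveolo-palatal), /ʝ/ (palatal).
Gaps, from front to back: bilabial lacks voiced (/β/); alveolo-palatal lacks voiceless (/ɕ/); palatal lacks voiceless (/ç/).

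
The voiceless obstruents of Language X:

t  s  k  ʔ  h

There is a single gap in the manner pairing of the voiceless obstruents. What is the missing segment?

alveolar: stop /t/, fricative /s/.
velar: stop /k/, fricative —.
glottal: stop /ʔ/, fricative /h/.
The velar row has no fricative member, so the gap is the velar fricative /x/.

/x/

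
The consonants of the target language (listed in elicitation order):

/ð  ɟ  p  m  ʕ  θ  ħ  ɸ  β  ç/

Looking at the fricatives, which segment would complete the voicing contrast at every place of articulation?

/ʝ/

bilabial: voiceless /ɸ/, voiced /β/.
dental: voiceless /θ/, voiced /ð/.
palatal: voiceless /ç/, voiced —.
pharyngeal: voiceless /ħ/, voiced /ʕ/.
The palatal row has no voiced member, so the gap is the voiced palatal fricative /ʝ/.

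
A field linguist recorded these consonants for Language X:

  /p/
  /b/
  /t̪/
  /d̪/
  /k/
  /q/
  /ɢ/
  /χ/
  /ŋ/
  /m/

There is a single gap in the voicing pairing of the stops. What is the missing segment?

bilabial: voiceless /p/, voiced /b/.
dental: voiceless /t̪/, voiced /d̪/.
velar: voiceless /k/, voiced —.
uvular: voiceless /q/, voiced /ɢ/.
The velar row has no voiced member, so the gap is the voiced velar stop /ɡ/.

/ɡ/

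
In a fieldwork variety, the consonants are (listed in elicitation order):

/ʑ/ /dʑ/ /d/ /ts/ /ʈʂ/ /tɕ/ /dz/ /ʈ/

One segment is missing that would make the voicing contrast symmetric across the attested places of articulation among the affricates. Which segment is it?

/ɖʐ/

Voiceless: /ts/ (alveolar), /ʈʂ/ (retroflex), /tɕ/ (alveolo-palatal).
Voiced: /dz/ (alveolar), /dʑ/ (alveolo-palatal).
The retroflex row has no voiced member, so the gap is the voiced retroflex affricate /ɖʐ/.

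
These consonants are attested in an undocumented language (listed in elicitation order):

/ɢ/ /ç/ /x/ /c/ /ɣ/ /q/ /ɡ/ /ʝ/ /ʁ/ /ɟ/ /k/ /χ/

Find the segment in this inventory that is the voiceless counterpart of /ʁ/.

/χ/

/ʁ/ is a voiced uvular fricative.
The voiceless counterpart is a voiceless uvular fricative — in this inventory, /χ/.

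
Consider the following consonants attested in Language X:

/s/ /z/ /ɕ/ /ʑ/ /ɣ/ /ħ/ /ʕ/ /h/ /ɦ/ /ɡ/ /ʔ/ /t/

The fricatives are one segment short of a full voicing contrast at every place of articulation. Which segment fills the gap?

place of articulation  voiceless  voiced  
alveolar          s         z       
alveolo-palatal   ɕ         ʑ       
velar             —         ɣ       
pharyngeal        ħ         ʕ       
glottal           h         ɦ       
The velar row has no voiceless member, so the gap is the voiceless velar fricative /x/.

/x/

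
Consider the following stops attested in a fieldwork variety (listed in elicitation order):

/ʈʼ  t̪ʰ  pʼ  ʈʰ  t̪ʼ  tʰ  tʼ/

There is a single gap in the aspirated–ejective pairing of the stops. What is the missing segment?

bilabial: aspirated —, ejective /pʼ/.
dental: aspirated /t̪ʰ/, ejective /t̪ʼ/.
alveolar: aspirated /tʰ/, ejective /tʼ/.
retroflex: aspirated /ʈʰ/, ejective /ʈʼ/.
The bilabial row has no aspirated member, so the gap is the aspirated bilabial stop /pʰ/.

/pʰ/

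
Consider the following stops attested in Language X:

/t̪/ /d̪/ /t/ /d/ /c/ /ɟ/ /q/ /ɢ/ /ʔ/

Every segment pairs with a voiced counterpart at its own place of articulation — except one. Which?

Dental: /t̪/ ~ /d̪/
Alveolar: /t/ ~ /d/
Palatal: /c/ ~ /ɟ/
Uvular: /q/ ~ /ɢ/
Glottal: only /ʔ/ (voiceless); no voiced partner.
So /ʔ/ is the unpaired segment.

/ʔ/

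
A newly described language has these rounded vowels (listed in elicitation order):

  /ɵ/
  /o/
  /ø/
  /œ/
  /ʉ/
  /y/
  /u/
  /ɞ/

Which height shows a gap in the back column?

height            front     central   back    
high              y         ʉ         u       
high-mid          ø         ɵ         o       
low-mid           œ         ɞ         —       
Every height has a back member except low-mid, where /ɔ/ would be expected.

low-mid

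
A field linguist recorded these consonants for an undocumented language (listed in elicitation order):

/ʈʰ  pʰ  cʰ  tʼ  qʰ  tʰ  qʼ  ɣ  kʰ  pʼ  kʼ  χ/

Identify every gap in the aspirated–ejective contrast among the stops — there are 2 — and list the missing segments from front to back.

Aspirated: /pʰ/ (bilabial), /tʰ/ (alveolar), /ʈʰ/ (retroflex), /cʰ/ (palatal), /kʰ/ (velar), /qʰ/ (uvular).
Ejective: /pʼ/ (bilabial), /tʼ/ (alveolar), /kʼ/ (velar), /qʼ/ (uvular).
Gaps, from front to back: retroflex lacks ejective (/ʈʼ/); palatal lacks ejective (/cʼ/).

/ʈʼ/, /cʼ/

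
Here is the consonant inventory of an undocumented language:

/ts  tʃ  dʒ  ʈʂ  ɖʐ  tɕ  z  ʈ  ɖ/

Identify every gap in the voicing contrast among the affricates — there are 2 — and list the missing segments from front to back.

alveolar: voiceless /ts/, voiced —.
postalveolar: voiceless /tʃ/, voiced /dʒ/.
retroflex: voiceless /ʈʂ/, voiced /ɖʐ/.
alveolo-palatal: voiceless /tɕ/, voiced —.
Gaps, from front to back: alveolar lacks voiced (/dz/); alveolo-palatal lacks voiced (/dʑ/).

/dz/, /dʑ/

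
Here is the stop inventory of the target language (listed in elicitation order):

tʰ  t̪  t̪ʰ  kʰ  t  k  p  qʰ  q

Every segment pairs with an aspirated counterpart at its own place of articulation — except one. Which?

/p/

Dental: /t̪/ ~ /t̪ʰ/
Alveolar: /t/ ~ /tʰ/
Velar: /k/ ~ /kʰ/
Uvular: /q/ ~ /qʰ/
Bilabial: only /p/ (plain); no aspirated partner.
So /p/ is the unpaired segment.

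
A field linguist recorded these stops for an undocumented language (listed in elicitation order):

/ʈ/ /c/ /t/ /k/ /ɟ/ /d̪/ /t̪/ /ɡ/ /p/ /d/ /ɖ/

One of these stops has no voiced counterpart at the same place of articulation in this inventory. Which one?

/p/

Dental: /t̪/ ~ /d̪/
Alveolar: /t/ ~ /d/
Retroflex: /ʈ/ ~ /ɖ/
Palatal: /c/ ~ /ɟ/
Velar: /k/ ~ /ɡ/
Bilabial: only /p/ (voiceless); no voiced partner.
So /p/ is the unpaired segment.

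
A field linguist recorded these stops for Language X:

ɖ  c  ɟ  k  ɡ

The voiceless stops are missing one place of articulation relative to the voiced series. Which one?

retroflex

place of articulation  voiceless  voiced  
retroflex         —         ɖ       
palatal           c         ɟ       
velar             k         ɡ       
Every place of articulation has a voiceless member except retroflex, where /ʈ/ would be expected.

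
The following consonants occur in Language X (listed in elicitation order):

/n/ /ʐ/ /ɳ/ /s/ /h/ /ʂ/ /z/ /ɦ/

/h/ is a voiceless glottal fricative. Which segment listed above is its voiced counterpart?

/ɦ/

The voiced counterpart is a voiced glottal fricative — in this inventory, /ɦ/.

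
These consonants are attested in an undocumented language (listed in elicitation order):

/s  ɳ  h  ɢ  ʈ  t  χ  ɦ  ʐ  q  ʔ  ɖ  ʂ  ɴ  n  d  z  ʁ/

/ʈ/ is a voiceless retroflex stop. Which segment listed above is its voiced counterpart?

The voiced counterpart is a voiced retroflex stop — in this inventory, /ɖ/.

/ɖ/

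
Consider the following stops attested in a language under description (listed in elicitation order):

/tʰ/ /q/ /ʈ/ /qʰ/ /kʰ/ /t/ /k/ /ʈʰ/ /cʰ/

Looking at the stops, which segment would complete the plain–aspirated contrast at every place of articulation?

alveolar: plain /t/, aspirated /tʰ/.
retroflex: plain /ʈ/, aspirated /ʈʰ/.
palatal: plain —, aspirated /cʰ/.
velar: plain /k/, aspirated /kʰ/.
uvular: plain /q/, aspirated /qʰ/.
The palatal row has no plain member, so the gap is the plain palatal stop /c/.

/c/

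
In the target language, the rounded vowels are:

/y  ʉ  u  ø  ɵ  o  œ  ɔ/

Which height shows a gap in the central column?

height            front     central   back    
high              y         ʉ         u       
high-mid          ø         ɵ         o       
low-mid           œ         —         ɔ       
Every height has a central member except low-mid, where /ɞ/ would be expected.

low-mid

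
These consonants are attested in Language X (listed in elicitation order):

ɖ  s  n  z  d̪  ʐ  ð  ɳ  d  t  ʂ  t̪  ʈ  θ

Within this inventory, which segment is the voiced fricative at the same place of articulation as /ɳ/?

/ʐ/

/ɳ/ is a retroflex nasal.
The voiced fricative at the same place is a voiced retroflex fricative — in this inventory, /ʐ/.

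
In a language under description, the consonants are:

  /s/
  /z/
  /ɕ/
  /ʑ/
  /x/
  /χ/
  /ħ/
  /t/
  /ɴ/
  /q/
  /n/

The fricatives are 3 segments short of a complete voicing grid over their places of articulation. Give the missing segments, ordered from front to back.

/ɣ/, /ʁ/, /ʕ/

alveolar: voiceless /s/, voiced /z/.
alveolo-palatal: voiceless /ɕ/, voiced /ʑ/.
velar: voiceless /x/, voiced —.
uvular: voiceless /χ/, voiced —.
pharyngeal: voiceless /ħ/, voiced —.
Gaps, from front to back: velar lacks voiced (/ɣ/); uvular lacks voiced (/ʁ/); pharyngeal lacks voiced (/ʕ/).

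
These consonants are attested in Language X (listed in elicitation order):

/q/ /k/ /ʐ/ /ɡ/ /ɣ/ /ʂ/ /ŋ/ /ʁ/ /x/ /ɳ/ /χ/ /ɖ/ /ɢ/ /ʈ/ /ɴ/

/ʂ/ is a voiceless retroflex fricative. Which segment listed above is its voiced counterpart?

The voiced counterpart is a voiced retroflex fricative — in this inventory, /ʐ/.

/ʐ/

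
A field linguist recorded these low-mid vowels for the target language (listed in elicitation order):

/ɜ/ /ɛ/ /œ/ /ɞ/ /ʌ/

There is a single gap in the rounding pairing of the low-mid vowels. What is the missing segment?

front: unrounded /ɛ/, rounded /œ/.
central: unrounded /ɜ/, rounded /ɞ/.
back: unrounded /ʌ/, rounded —.
The back row has no rounded member, so the gap is the back rounded vowel /ɔ/.

/ɔ/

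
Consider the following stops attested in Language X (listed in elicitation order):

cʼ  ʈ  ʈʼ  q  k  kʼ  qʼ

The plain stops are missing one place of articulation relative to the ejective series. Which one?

palatal

Plain: /ʈ/ (retroflex), /k/ (velar), /q/ (uvular).
Ejective: /ʈʼ/ (retroflex), /cʼ/ (palatal), /kʼ/ (velar), /qʼ/ (uvular).
Every place of articulation has a plain member except palatal, where /c/ would be expected.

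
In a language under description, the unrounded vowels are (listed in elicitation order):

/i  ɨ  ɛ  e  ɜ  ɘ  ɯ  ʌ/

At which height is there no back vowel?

high-mid

height            front     central   back    
high              i         ɨ         ɯ       
high-mid          e         ɘ         —       
low-mid           ɛ         ɜ         ʌ       
Every height has a back member except high-mid, where /ɤ/ would be expected.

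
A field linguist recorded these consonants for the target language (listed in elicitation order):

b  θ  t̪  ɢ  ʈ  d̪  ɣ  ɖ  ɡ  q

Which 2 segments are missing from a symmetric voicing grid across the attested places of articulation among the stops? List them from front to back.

Voiceless: /t̪/ (dental), /ʈ/ (retroflex), /q/ (uvular).
Voiced: /b/ (bilabial), /d̪/ (dental), /ɖ/ (retroflex), /ɡ/ (velar), /ɢ/ (uvular).
Gaps, from front to back: bilabial lacks voiceless (/p/); velar lacks voiceless (/k/).

/p/, /k/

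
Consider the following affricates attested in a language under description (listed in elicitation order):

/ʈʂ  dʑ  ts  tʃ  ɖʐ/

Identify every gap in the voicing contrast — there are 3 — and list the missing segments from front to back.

Voiceless: /ts/ (alveolar), /tʃ/ (postalveolar), /ʈʂ/ (retroflex).
Voiced: /ɖʐ/ (retroflex), /dʑ/ (alveolo-palatal).
Gaps, from front to back: alveolar lacks voiced (/dz/); postalveolar lacks voiced (/dʒ/); alveolo-palatal lacks voiceless (/tɕ/).

/dz/, /dʒ/, /tɕ/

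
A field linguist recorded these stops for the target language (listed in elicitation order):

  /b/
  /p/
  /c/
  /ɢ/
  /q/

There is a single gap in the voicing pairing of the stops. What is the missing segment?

Voiceless: /p/ (bilabial), /c/ (palatal), /q/ (uvular).
Voiced: /b/ (bilabial), /ɢ/ (uvular).
The palatal row has no voiced member, so the gap is the voiced palatal stop /ɟ/.

/ɟ/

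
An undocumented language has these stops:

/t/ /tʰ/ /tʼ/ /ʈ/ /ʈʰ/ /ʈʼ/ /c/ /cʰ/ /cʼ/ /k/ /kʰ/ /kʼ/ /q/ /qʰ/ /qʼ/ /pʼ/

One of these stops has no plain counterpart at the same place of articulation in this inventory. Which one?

Alveolar: /t/ ~ /tʰ/ ~ /tʼ/
Retroflex: /ʈ/ ~ /ʈʰ/ ~ /ʈʼ/
Palatal: /c/ ~ /cʰ/ ~ /cʼ/
Velar: /k/ ~ /kʰ/ ~ /kʼ/
Uvular: /q/ ~ /qʰ/ ~ /qʼ/
Bilabial: only /pʼ/ (ejective); no plain partner.
So /pʼ/ is the unpaired segment.

/pʼ/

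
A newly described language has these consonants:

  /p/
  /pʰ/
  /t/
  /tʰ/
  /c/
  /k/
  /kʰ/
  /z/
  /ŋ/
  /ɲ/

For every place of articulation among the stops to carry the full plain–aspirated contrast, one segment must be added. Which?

/cʰ/

Plain: /p/ (bilabial), /t/ (alveolar), /c/ (palatal), /k/ (velar).
Aspirated: /pʰ/ (bilabial), /tʰ/ (alveolar), /kʰ/ (velar).
The palatal row has no aspirated member, so the gap is the aspirated palatal stop /cʰ/.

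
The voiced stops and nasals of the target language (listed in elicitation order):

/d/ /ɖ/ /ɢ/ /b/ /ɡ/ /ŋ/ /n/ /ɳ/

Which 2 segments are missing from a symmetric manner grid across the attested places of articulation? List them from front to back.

place of articulation  oral stop  nasal   
bilabial          b         —       
alveolar          d         n       
retroflex         ɖ         ɳ       
velar             ɡ         ŋ       
uvular            ɢ         —       
Gaps, from front to back: bilabial lacks nasal (/m/); uvular lacks nasal (/ɴ/).

/m/, /ɴ/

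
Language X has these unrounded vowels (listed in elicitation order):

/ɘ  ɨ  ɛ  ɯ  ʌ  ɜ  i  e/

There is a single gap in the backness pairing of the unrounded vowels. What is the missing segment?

Front: /i/ (high), /e/ (high-mid), /ɛ/ (low-mid).
Central: /ɨ/ (high), /ɘ/ (high-mid), /ɜ/ (low-mid).
Back: /ɯ/ (high), /ʌ/ (low-mid).
The high-mid row has no back member, so the gap is the high-mid back unrounded vowel /ɤ/.

/ɤ/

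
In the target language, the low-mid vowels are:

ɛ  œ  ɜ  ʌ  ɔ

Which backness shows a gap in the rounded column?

central

Unrounded: /ɛ/ (front), /ɜ/ (central), /ʌ/ (back).
Rounded: /œ/ (front), /ɔ/ (back).
Every backness has a rounded member except central, where /ɞ/ would be expected.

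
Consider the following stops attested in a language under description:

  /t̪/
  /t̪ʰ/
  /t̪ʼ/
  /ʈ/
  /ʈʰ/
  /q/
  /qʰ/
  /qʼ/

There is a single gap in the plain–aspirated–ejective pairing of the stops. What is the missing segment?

/ʈʼ/

dental: plain /t̪/, aspirated /t̪ʰ/, ejective /t̪ʼ/.
retroflex: plain /ʈ/, aspirated /ʈʰ/, ejective —.
uvular: plain /q/, aspirated /qʰ/, ejective /qʼ/.
The retroflex row has no ejective member, so the gap is the ejective retroflex stop /ʈʼ/.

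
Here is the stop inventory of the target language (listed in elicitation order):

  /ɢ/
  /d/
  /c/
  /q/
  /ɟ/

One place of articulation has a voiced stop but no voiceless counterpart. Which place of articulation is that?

Voiceless: /c/ (palatal), /q/ (uvular).
Voiced: /d/ (alveolar), /ɟ/ (palatal), /ɢ/ (uvular).
Every place of articulation has a voiceless member except alveolar, where /t/ would be expected.

alveolar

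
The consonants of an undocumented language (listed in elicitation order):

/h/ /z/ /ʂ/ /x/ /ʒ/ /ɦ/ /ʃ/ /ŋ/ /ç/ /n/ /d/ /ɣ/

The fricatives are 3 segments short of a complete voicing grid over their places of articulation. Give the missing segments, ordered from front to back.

Voiceless: /ʃ/ (postalveolar), /ʂ/ (retroflex), /ç/ (palatal), /x/ (velar), /h/ (glottal).
Voiced: /z/ (alveolar), /ʒ/ (postalveolar), /ɣ/ (velar), /ɦ/ (glottal).
Gaps, from front to back: alveolar lacks voiceless (/s/); retroflex lacks voiced (/ʐ/); palatal lacks voiced (/ʝ/).

/s/, /ʐ/, /ʝ/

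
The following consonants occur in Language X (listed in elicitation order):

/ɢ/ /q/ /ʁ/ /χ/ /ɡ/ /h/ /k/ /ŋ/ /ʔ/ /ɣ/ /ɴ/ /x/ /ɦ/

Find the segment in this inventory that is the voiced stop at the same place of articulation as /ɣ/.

/ɣ/ is a voiced velar fricative.
The voiced stop at the same place is a voiced velar stop — in this inventory, /ɡ/.

/ɡ/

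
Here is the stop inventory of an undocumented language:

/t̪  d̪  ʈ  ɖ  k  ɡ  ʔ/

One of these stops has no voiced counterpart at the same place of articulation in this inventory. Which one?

Dental: /t̪/ ~ /d̪/
Retroflex: /ʈ/ ~ /ɖ/
Velar: /k/ ~ /ɡ/
Glottal: only /ʔ/ (voiceless); no voiced partner.
So /ʔ/ is the unpaired segment.

/ʔ/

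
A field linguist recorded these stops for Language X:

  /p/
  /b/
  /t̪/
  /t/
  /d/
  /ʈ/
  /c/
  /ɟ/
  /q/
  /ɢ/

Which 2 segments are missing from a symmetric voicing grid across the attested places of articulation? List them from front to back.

/d̪/, /ɖ/

Voiceless: /p/ (bilabial), /t̪/ (dental), /t/ (alveolar), /ʈ/ (retroflex), /c/ (palatal), /q/ (uvular).
Voiced: /b/ (bilabial), /d/ (alveolar), /ɟ/ (palatal), /ɢ/ (uvular).
Gaps, from front to back: dental lacks voiced (/d̪/); retroflex lacks voiced (/ɖ/).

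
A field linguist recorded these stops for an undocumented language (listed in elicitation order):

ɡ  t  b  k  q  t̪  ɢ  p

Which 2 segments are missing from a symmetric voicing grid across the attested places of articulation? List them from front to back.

bilabial: voiceless /p/, voiced /b/.
dental: voiceless /t̪/, voiced —.
alveolar: voiceless /t/, voiced —.
velar: voiceless /k/, voiced /ɡ/.
uvular: voiceless /q/, voiced /ɢ/.
Gaps, from front to back: dental lacks voiced (/d̪/); alveolar lacks voiced (/d/).

/d̪/, /d/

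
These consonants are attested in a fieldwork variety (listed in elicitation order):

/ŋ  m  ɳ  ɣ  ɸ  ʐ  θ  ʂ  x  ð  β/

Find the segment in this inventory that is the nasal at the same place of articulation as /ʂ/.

/ʂ/ is a voiceless retroflex fricative.
The nasal at the same place is a retroflex nasal — in this inventory, /ɳ/.

/ɳ/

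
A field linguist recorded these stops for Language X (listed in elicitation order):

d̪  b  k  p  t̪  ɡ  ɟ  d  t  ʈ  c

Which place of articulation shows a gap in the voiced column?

retroflex

Voiceless: /p/ (bilabial), /t̪/ (dental), /t/ (alveolar), /ʈ/ (retroflex), /c/ (palatal), /k/ (velar).
Voiced: /b/ (bilabial), /d̪/ (dental), /d/ (alveolar), /ɟ/ (palatal), /ɡ/ (velar).
Every place of articulation has a voiced member except retroflex, where /ɖ/ would be expected.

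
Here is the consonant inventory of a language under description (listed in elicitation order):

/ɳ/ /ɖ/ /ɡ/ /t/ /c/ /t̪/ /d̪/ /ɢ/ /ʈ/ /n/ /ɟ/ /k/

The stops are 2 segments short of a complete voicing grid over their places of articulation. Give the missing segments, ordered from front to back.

/d/, /q/

place of articulation  voiceless  voiced  
dental            t̪        d̪      
alveolar          t         —       
retroflex         ʈ         ɖ       
palatal           c         ɟ       
velar             k         ɡ       
uvular            —         ɢ       
Gaps, from front to back: alveolar lacks voiced (/d/); uvular lacks voiceless (/q/).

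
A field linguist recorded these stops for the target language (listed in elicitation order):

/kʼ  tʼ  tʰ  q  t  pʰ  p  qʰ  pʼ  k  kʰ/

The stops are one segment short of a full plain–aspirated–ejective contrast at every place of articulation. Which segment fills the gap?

Plain: /p/ (bilabial), /t/ (alveolar), /k/ (velar), /q/ (uvular).
Aspirated: /pʰ/ (bilabial), /tʰ/ (alveolar), /kʰ/ (velar), /qʰ/ (uvular).
Ejective: /pʼ/ (bilabial), /tʼ/ (alveolar), /kʼ/ (velar).
The uvular row has no ejective member, so the gap is the ejective uvular stop /qʼ/.

/qʼ/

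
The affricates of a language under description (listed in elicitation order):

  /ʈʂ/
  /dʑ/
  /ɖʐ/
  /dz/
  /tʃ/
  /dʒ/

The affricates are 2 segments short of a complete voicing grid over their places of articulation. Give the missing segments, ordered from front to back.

/ts/, /tɕ/

alveolar: voiceless —, voiced /dz/.
postalveolar: voiceless /tʃ/, voiced /dʒ/.
retroflex: voiceless /ʈʂ/, voiced /ɖʐ/.
alveolo-palatal: voiceless —, voiced /dʑ/.
Gaps, from front to back: alveolar lacks voiceless (/ts/); alveolo-palatal lacks voiceless (/tɕ/).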